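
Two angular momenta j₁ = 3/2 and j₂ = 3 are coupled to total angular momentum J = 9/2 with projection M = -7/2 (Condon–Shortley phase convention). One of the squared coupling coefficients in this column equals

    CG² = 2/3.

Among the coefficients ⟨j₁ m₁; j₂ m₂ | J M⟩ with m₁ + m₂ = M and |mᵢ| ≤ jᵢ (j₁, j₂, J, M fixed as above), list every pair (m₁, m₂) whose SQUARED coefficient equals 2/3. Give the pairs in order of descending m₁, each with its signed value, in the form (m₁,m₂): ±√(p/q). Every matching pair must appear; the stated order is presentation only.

(-3/2,-2): +√(2/3)

Admissible pairs with m₁+m₂ = M = -7/2: (-3/2,-2), (-1/2,-3)
  (m₁,m₂)=(-1/2,-3): CG² = 1/3, CG = +√(1/3)
  (m₁,m₂)=(-3/2,-2): CG² = 2/3, CG = +√(2/3)   ← matches the target
Pairs with CG² = 2/3: (-3/2,-2): +√(2/3)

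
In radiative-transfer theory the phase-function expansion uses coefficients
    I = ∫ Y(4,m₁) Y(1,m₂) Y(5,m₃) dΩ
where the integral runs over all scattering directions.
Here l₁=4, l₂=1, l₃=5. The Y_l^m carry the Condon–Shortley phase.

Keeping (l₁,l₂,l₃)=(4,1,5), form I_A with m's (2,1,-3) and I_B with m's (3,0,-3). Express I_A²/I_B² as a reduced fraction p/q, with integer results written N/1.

7/4

Same 4,1,5: normalisation and zero-m 3j drop out of the ratio.
A: Δ: 0! 8! 2! / 11! → 1/495; sum: t=0:+1/2880 = 1/2880; 3j²(4 1 5; 2 1 -3) = Δ·Π!·Σ² = 28/495  (sign +1)
B: Δ: 0! 8! 2! / 11! → 1/495; sum: t=0:+1/5040 = 1/5040; 3j²(4 1 5; 3 0 -3) = Δ·Π!·Σ² = 16/495  (sign +1)
I_A²/I_B² = (28/495)/(16/495) = 7/4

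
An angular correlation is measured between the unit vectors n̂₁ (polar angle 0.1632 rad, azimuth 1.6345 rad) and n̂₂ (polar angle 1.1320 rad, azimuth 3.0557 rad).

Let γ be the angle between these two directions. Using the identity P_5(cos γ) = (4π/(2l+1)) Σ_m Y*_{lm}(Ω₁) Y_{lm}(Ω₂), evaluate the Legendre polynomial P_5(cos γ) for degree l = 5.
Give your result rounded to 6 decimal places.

Expand P_5 via completeness: Σ_{m} conj(Y_{5,m}) at Ω₁ times Y_{5,m} at Ω₂ —
  term(m=-5) = +0.000010-0.000011i   from Y*(Ω₁)=-0.000016+0.000050i, Y(Ω₂)=-0.256550-0.117492i
  term(m=-4) = +0.000349+0.000238i   from Y*(Ω₁)=+0.000977+0.000254i, Y(Ω₂)=+0.394298+0.141064i
  term(m=-3) = -0.000801+0.001663i   from Y*(Ω₁)=+0.002188-0.011308i, Y(Ω₂)=-0.154977-0.040842i
  term(m=-2) = +0.021922+0.006762i   from Y*(Ω₁)=-0.084107-0.010774i, Y(Ω₂)=-0.266565-0.046248i
  term(m=-1) = -0.013788+0.091482i   from Y*(Ω₁)=-0.024102+0.377835i, Y(Ω₂)=+0.243460+0.020963i
  term(m=+0) = +0.166301+0.000000i   from Y*(Ω₁)=+0.757644-0.000000i, Y(Ω₂)=+0.219498+0.000000i
  term(m=+1) = -0.013788-0.091482i   from Y*(Ω₁)=+0.024102+0.377835i, Y(Ω₂)=-0.243460+0.020963i
  term(m=+2) = +0.021922-0.006762i   from Y*(Ω₁)=-0.084107+0.010774i, Y(Ω₂)=-0.266565+0.046248i
  term(m=+3) = -0.000801-0.001663i   from Y*(Ω₁)=-0.002188-0.011308i, Y(Ω₂)=+0.154977-0.040842i
  term(m=+4) = +0.000349-0.000238i   from Y*(Ω₁)=+0.000977-0.000254i, Y(Ω₂)=+0.394298-0.141064i
  term(m=+5) = +0.000010+0.000011i   from Y*(Ω₁)=+0.000016+0.000050i, Y(Ω₂)=+0.256550-0.117492i
Σ over m = +0.181684+0.000000i; ×(4π/11) → +0.207556+0.000000i. Real part: 0.207556

0.207556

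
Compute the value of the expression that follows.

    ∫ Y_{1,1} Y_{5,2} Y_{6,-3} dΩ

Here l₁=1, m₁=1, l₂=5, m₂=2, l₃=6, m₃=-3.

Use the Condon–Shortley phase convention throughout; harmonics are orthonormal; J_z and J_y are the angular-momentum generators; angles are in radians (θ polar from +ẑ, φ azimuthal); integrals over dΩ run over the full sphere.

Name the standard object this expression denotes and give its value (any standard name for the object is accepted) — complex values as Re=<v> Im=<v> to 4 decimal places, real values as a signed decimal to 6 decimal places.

This is a Gaunt coefficient — the integral of a triple product of spherical harmonics over the sphere.
m-sum 0 ✓  L=12 even ✓  4≤6≤6 ✓
Π(2lᵢ+1) = 3×11×13 = 429
triangle coeff Δ(1,5,6) = 1/858
Σ_t [0,0]: t=0:+1/14400 = 1/14400
(3j)²=6/143 [(1 5 6; 0 0 0)], sign=+1
Σ_t [0,0]: t=0:+1/60480 = 1/60480
(3j)²=6/143 [(1 5 6; 1 2 -3)], sign=-1
⇒ 4πI² = 108/143
I = (-1)√(108/143/(4π)) = -0.24515397

Gaunt coefficient, -0.245154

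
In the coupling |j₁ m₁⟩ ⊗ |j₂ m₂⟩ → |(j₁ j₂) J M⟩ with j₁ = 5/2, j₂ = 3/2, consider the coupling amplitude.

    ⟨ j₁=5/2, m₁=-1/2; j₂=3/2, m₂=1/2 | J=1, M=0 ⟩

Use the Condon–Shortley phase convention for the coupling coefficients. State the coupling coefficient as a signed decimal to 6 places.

+0.547723  (= +√(3/10))

√[3·3!2!0!/6! · 2!3!2!1!1!1!] = √(6/5)
  +(−1)^2/∏(2,1,1,0,1,0)! = 1/2  (running 1/2)
⟨..|..⟩ = √(6/5)·(1/2) = +0.547723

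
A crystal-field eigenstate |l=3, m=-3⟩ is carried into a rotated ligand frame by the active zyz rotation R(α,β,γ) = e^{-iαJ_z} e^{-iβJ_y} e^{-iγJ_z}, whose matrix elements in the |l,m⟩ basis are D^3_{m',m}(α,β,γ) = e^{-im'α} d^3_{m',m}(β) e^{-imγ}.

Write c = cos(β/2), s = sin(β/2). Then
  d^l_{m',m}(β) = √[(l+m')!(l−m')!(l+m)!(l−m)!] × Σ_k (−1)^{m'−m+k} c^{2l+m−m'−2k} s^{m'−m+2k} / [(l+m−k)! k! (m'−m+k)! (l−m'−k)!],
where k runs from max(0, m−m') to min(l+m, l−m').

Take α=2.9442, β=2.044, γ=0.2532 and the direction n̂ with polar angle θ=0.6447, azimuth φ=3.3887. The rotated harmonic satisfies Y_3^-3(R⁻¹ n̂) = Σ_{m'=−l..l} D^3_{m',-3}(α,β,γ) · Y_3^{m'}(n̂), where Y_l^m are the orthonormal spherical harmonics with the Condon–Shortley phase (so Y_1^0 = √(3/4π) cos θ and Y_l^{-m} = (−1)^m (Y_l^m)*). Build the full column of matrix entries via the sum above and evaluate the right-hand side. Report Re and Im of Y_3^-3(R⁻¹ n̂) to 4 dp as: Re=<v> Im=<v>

Re=-0.0087 Im=-0.4083

Need the full column D^3_{m',-3} for m'=−3..3 at α=2.9442, β=2.0440, γ=0.2532.
cos(β/2)=0.521661, sin(β/2)=0.853153
d^3_{-3,-3}: single k=0 term ⇒ +0.020152;  D = -0.019871-0.003358i
d^3_{-2,-3}: single k=0 term ⇒ -0.080732;  D = -0.075419-0.028803i
d^3_{-1,-3}: single k=0 term ⇒ +0.208762;  D = -0.176630-0.111282i
d^3_{0,-3}: single k=0 term ⇒ -0.394240;  D = -0.285868-0.271486i
d^3_{1,-3}: single k=0 term ⇒ +0.558380;  D = -0.321616-0.456455i
d^3_{2,-3}: single k=0 term ⇒ -0.577562;  D = -0.233613-0.528207i
d^3_{3,-3}: single k=0 term ⇒ +0.385622;  D = -0.083785-0.376410i
Y_3^{m'}(θ=0.6447,φ=3.3887) and Σ D·Y over m':
  (-0.0199-0.0034i)·(-0.0668+0.0611i)  (-0.0754-0.0288i)·(+0.2597-0.1399i)  (-0.1766-0.1113i)·(-0.4132+0.1042i)  (-0.2859-0.2715i)·(+0.0579+0.0000i)  (-0.3216-0.4565i)·(+0.4132+0.1042i)  (-0.2336-0.5282i)·(+0.2597+0.1399i)  (-0.0838-0.3764i)·(+0.0668+0.0611i)
Y_3^-3(R⁻¹ n̂) = -0.008714-0.408348i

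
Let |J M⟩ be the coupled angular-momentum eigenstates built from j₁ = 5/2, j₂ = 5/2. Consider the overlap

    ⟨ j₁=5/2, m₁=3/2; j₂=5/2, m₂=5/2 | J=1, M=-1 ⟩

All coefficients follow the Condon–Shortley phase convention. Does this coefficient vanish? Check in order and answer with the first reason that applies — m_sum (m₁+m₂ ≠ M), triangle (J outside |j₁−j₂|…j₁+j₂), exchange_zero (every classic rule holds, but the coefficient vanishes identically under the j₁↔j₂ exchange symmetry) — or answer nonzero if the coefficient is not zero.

m-sum: m₁+m₂ = 3/2+5/2 = 4, M = -1  ✗ ⇒ coefficient is 0

m_sum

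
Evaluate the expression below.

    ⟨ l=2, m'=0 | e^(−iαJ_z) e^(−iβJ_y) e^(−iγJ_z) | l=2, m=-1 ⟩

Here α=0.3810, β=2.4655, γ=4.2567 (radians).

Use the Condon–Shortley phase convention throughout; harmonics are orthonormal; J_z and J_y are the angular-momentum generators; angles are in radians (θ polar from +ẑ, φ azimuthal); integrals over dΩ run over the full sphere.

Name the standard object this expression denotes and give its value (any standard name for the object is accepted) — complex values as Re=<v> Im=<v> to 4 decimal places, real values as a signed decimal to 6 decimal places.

Wigner D-matrix element, Re=-0.2631 Im=-0.5368

This is a Wigner D-matrix element — the rotation-matrix element ⟨l m'| R(α,β,γ) |l m⟩ in the angular-momentum basis.
First d^2_{0,-1}(β=2.4655), then the phase factors e^{-i(0)α} and e^{-i(-1)γ}:
Half-angle: c=0.331645, s=0.943404. N=√(2·2·1·6)=4.898979
k: max(0,(-1)−(0))=0 … min(2+(-1),2−(0))=1
  k=0: (−1)^1·4.8990/(2)·0.3316^3·0.9434^1 = -0.084293
  k=1: (−1)^2·4.8990/(2)·0.3316^1·0.9434^3 = +0.682091
d^2_{0,-1}(2.4655) = -0.084293 +0.682091 = +0.597798
Attach z-rotation phases: D = e^{-i(0)(0.3810)}·(+0.597798)·e^{-i(-1)(4.2567)} = -0.263079-0.536797i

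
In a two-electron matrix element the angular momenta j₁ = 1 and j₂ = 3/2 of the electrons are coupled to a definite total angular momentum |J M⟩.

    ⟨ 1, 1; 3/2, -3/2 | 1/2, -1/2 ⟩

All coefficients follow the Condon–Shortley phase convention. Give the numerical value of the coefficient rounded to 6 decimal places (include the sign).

+0.707107  (= +√(1/2))

triangle: 2!*0!*1!/4! = 2/24
(j±m)!: 2!*0!*0!*3!*0!*1! = 12
prefactor² = (2J+1)*Δ*N² = 2
  k=0: +1/(0!*2!*0!*0!*0!*1!) = 1/2
Σ = 1/2  ⇒  CG² = 2*(1/2)² = 1/2
CG = +√(1/2) = +0.707107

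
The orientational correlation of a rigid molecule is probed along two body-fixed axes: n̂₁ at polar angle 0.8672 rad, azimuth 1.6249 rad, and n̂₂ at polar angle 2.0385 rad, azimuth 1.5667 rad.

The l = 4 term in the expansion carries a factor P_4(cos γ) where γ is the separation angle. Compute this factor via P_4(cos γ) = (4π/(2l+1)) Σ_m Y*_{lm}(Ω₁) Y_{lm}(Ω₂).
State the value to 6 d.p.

Addition theorem: P_4(cos γ) = (4π/9) Σ_m Y*_{lm}(Ω₁) Y_{lm}(Ω₂), m = −4…4:
  term(m=-4) = (0.040894, 0.009696)   from Y*(Ω₁)=(0.146117, 0.032125), Y(Ω₂)=(0.280883, 0.004603)
  term(m=-3) = (-0.141893, -0.025029)   from Y*(Ω₁)=(0.058018, -0.354306), Y(Ω₂)=(0.004932, -0.401289)
  term(m=-2) = (0.042013, 0.004913)   from Y*(Ω₁)=(-0.373186, -0.040540), Y(Ω₂)=(-0.112680, -0.000923)
  term(m=-1) = (-0.004902, -0.000286)   from Y*(Ω₁)=(0.000884, -0.016327), Y(Ω₂)=(0.001230, -0.300268)
  term(m=+0) = (0.063307, 0.000000)   from Y*(Ω₁)=(-0.362322, -0.000000), Y(Ω₂)=(-0.174726, 0.000000)
  term(m=+1) = (-0.004902, 0.000286)   from Y*(Ω₁)=(-0.000884, -0.016327), Y(Ω₂)=(-0.001230, -0.300268)
  term(m=+2) = (0.042013, -0.004913)   from Y*(Ω₁)=(-0.373186, 0.040540), Y(Ω₂)=(-0.112680, 0.000923)
  term(m=+3) = (-0.141893, 0.025029)   from Y*(Ω₁)=(-0.058018, -0.354306), Y(Ω₂)=(-0.004932, -0.401289)
  term(m=+4) = (0.040894, -0.009696)   from Y*(Ω₁)=(0.146117, -0.032125), Y(Ω₂)=(0.280883, -0.004603)
Accumulated sum (-0.064467, -0.000000); after 4π/(2l+1) scaling, (-0.090013, -0.000000) ⇒ P_4 = -0.090013

-0.090013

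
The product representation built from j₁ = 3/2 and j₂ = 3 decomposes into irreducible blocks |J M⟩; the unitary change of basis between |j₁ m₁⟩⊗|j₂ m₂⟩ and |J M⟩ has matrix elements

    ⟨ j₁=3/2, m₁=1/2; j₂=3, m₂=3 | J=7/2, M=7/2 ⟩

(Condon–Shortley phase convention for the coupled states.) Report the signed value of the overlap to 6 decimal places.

−√(2/3) ≈ -0.816497

triangle: 1!·2!·5!/9! = 240/362880
(j±m)!: 2!·1!·6!·0!·7!·0! = 7257600
prefactor² = (2J+1)·Δ·N² = 38400
  k=1: −1/(1!·0!·0!·5!·2!·0!) = -1/240
Σ = -1/240  ⇒  CG² = 38400·(-1/240)² = 2/3
CG = −√(2/3) = -0.816497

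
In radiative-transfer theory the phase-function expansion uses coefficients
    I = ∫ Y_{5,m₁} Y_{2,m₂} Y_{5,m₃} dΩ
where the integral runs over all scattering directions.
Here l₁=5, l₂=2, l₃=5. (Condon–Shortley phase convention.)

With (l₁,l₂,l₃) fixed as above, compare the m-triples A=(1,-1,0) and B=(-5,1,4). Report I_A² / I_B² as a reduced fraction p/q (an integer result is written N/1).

1/27

Shared (l₁,l₂,l₃)=(5,2,5): N and (l;000)² cancel in I_A²/I_B².
A: Δ = 2!·8!·2!/13! = 1/38610; Racah Σ t=0..1: t=0:+1/1152 t=1:−1/1440 = 1/5760; ⇒ 3j(5 2 5; 1 -1 0)² = 1/858, sgn -1
B: Δ = 2!·8!·2!/13! = 1/38610; Racah Σ t=2..2: t=2:+1/80640 = 1/80640; ⇒ 3j(5 2 5; -5 1 4)² = 9/286, sgn -1
I_A²/I_B² = (1/858)/(9/286) = 1/27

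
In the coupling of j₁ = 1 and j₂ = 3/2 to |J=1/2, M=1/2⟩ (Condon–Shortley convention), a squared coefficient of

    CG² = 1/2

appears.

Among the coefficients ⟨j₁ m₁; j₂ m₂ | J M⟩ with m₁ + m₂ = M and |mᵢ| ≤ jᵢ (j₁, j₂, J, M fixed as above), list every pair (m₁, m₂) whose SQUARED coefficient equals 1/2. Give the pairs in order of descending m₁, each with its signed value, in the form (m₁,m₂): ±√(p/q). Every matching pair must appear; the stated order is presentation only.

(-1,3/2): +√(1/2)

Admissible pairs with m₁+m₂ = M = 1/2: (-1,3/2), (0,1/2), (1,-1/2)
  (m₁,m₂)=(1,-1/2): CG² = 1/6, CG = +√(1/6)
  (m₁,m₂)=(0,1/2): CG² = 1/3, CG = −√(1/3)
  (m₁,m₂)=(-1,3/2): CG² = 1/2, CG = +√(1/2)   ← matches the target
Pairs with CG² = 1/2: (-1,3/2): +√(1/2)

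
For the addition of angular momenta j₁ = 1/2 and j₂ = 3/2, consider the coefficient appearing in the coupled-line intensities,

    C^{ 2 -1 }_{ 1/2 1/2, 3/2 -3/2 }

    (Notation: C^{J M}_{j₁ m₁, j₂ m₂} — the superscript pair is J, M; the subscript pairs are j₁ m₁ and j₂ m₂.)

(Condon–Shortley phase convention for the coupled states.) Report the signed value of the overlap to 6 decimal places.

+0.500000

√[5·0!1!3!/5! · 1!0!0!3!1!3!] = √(9)
  +(−1)^0/∏(0,0,0,0,1,3)! = 1/6  (running 1/6)
⟨..|..⟩ = √(9)·(1/6) = +0.500000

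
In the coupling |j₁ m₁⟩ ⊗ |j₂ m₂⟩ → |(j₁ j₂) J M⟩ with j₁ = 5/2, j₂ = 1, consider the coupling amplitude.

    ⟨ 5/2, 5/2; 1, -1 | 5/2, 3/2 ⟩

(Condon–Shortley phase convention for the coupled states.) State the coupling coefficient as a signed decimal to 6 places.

triangle: 1!×4!×1!/7! = 24/5040
(j±m)!: 5!×0!×0!×2!×4!×1! = 5760
prefactor² = (2J+1)×Δ×N² = 1152/7
  k=0: +1/(0!×1!×0!×0!×4!×1!) = 1/24
Σ = 1/24  ⇒  CG² = 1152/7×(1/24)² = 2/7
CG = +√(2/7) = +0.534522

+0.534522  (= +√(2/7))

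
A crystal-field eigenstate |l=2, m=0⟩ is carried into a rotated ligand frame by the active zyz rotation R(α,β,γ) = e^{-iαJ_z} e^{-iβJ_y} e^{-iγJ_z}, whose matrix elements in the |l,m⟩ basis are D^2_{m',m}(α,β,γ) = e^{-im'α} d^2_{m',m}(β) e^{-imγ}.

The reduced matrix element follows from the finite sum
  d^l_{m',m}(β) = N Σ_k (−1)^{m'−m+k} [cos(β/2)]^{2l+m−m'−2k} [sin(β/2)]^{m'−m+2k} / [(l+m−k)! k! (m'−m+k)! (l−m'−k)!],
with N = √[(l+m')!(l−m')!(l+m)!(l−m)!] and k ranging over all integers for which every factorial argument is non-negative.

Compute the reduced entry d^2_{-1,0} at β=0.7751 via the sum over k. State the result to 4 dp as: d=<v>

d=0.6122

d^2_{-1,0}(β=0.7751) via the finite sum:
Half-angle: c=0.925838, s=0.377921. N=√(1·6·2·2)=4.898979
k∈{1,2} keeps every argument non-negative
  k=1: (−1)^0·4.8990/(2)·0.9258^3·0.3779^1 = +0.734652
  k=2: (−1)^1·4.8990/(2)·0.9258^1·0.3779^3 = -0.122409
d^2_{-1,0}(0.7751) = +0.734652 -0.122409 = +0.612243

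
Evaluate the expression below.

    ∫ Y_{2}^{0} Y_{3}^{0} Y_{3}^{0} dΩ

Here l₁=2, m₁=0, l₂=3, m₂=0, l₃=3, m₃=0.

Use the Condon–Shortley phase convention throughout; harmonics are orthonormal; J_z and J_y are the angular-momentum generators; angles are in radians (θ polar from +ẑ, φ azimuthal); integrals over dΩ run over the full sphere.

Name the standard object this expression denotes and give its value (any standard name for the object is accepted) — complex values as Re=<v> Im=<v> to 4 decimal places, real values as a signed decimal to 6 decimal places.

Gaunt coefficient, +0.168209

This is a Gaunt coefficient — the integral of a triple product of spherical harmonics over the sphere.
m-sum 0 ✓  L=8 even ✓  1≤3≤5 ✓
Π(2lᵢ+1) = 5×7×7 = 245
triangle coeff Δ(2,3,3) = 1/3780
Σ_t [0,2]: t=0:+1/24 t=1:−1/4 t=2:+1/24 = -1/6
(3j)²=4/105 [(2 3 3; 0 0 0)], sign=+1
(m-triple is (0,0,0) — same symbol as above.)
⇒ 4πI² = 16/45
I = (+1)√(16/45/(4π)) = 0.16820883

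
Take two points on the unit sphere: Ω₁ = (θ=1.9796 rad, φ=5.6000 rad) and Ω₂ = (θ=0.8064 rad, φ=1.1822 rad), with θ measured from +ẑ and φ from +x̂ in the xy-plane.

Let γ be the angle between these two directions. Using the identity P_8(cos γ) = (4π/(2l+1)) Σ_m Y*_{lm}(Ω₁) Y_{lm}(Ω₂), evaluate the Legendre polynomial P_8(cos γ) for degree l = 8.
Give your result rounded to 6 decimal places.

Term-by-term m-sum for l=8 (normalisation 4π/17 = 0.739198):
  m=-8: (+0.177165+0.188997i) × (-0.037955+0.001246i) = -0.006960-0.006953i  (running Σ = -0.006960-0.006953i)
  m=-7: (-0.031356-0.447797i) × (-0.059580-0.132909i) = -0.057648+0.030847i  (running Σ = -0.064608+0.023895i)
  m=-6: (-0.177198+0.251770i) × (+0.227008-0.238469i) = +0.019814+0.099410i  (running Σ = -0.044794+0.123305i)
  m=-5: (-0.127470+0.035874i) × (+0.429861+0.167809i) = -0.060814-0.005970i  (running Σ = -0.105608+0.117335i)
  m=-4: (+0.326884+0.141628i) × (+0.005213+0.317654i) = -0.043284+0.104574i  (running Σ = -0.148893+0.221909i)
  m=-3: (-0.016636-0.032052i) × (+0.105674-0.045303i) = -0.003210-0.002633i  (running Σ = -0.152103+0.219276i)
  m=-2: (+0.066609-0.321281i) × (+0.273985+0.269525i) = +0.104843-0.070074i  (running Σ = -0.047260+0.149202i)
  m=-1: (-0.079901+0.065034i) × (-0.024455+0.059732i) = -0.001931-0.006363i  (running Σ = -0.049190+0.142839i)
  m=0: (-0.313005-0.000000i) × (+0.364370+0.000000i) = -0.114050-0.000000i  (running Σ = -0.163240+0.142839i)
  m=1: (+0.079901+0.065034i) × (+0.024455+0.059732i) = -0.001931+0.006363i  (running Σ = -0.165171+0.149202i)
  m=2: (+0.066609+0.321281i) × (+0.273985-0.269525i) = +0.104843+0.070074i  (running Σ = -0.060327+0.219276i)
  m=3: (+0.016636-0.032052i) × (-0.105674-0.045303i) = -0.003210+0.002633i  (running Σ = -0.063537+0.221909i)
  m=4: (+0.326884-0.141628i) × (+0.005213-0.317654i) = -0.043284-0.104574i  (running Σ = -0.106822+0.117335i)
  m=5: (+0.127470+0.035874i) × (-0.429861+0.167809i) = -0.060814+0.005970i  (running Σ = -0.167636+0.123305i)
  m=6: (-0.177198-0.251770i) × (+0.227008+0.238469i) = +0.019814-0.099410i  (running Σ = -0.147822+0.023895i)
  m=7: (+0.031356-0.447797i) × (+0.059580-0.132909i) = -0.057648-0.030847i  (running Σ = -0.205470-0.006953i)
  m=8: (+0.177165-0.188997i) × (-0.037955-0.001246i) = -0.006960+0.006953i  (running Σ = -0.212430-0.000000i)
Σ over m = -0.212430-0.000000i; ×(4π/17) → -0.157028-0.000000i. Real part: -0.157028

-0.157028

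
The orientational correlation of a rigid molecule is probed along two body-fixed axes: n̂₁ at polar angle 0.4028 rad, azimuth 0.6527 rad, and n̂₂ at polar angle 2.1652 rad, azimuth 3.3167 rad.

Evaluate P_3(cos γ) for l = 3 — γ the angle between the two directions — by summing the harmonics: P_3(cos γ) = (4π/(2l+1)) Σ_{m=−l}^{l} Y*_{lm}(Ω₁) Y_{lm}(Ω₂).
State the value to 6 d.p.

Addition theorem: P_3(cos γ) = (4π/7) Σ_m Y*_{lm}(Ω₁) Y_{lm}(Ω₂), m = −3…3:
  term(m=-3) = (-0.000820, -0.005906)   from Y*(Ω₁)=(-0.009492, 0.023270), Y(Ω₂)=(-0.205266, 0.118982)
  term(m=-2) = (-0.032773, -0.046335)   from Y*(Ω₁)=(0.037893, 0.139413), Y(Ω₂)=(-0.368990, 0.134782)
  term(m=-1) = (-0.055304, -0.028623)   from Y*(Ω₁)=(0.325253, 0.248647), Y(Ω₂)=(-0.149778, 0.026499)
  term(m=+0) = (0.126538, 0.000000)   from Y*(Ω₁)=(0.422854, -0.000000), Y(Ω₂)=(0.299248, 0.000000)
  term(m=+1) = (-0.055304, 0.028623)   from Y*(Ω₁)=(-0.325253, 0.248647), Y(Ω₂)=(0.149778, 0.026499)
  term(m=+2) = (-0.032773, 0.046335)   from Y*(Ω₁)=(0.037893, -0.139413), Y(Ω₂)=(-0.368990, -0.134782)
  term(m=+3) = (-0.000820, 0.005906)   from Y*(Ω₁)=(0.009492, 0.023270), Y(Ω₂)=(0.205266, 0.118982)
Accumulated sum (-0.051257, -0.000000); after 4π/(2l+1) scaling, (-0.092016, -0.000000) ⇒ P_3 = -0.092016

-0.092016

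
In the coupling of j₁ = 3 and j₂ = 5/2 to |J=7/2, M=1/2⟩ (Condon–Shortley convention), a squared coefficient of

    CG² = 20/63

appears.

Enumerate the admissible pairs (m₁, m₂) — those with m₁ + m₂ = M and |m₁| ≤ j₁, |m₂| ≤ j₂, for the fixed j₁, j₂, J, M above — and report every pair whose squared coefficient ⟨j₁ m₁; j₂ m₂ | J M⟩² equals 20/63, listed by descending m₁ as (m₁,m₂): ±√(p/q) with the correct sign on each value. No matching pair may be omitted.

(2,-3/2): +√(20/63)

Admissible pairs with m₁+m₂ = M = 1/2: (-2,5/2), (-1,3/2), (0,1/2), (1,-1/2), (2,-3/2), (3,-5/2)
  (m₁,m₂)=(3,-5/2): CG² = 2/21, CG = +√(2/21)
  (m₁,m₂)=(2,-3/2): CG² = 20/63, CG = +√(20/63)   ← matches the target
  (m₁,m₂)=(1,-1/2): CG² = 1/63, CG = −√(1/63)
  (m₁,m₂)=(0,1/2): CG² = 4/21, CG = −√(4/21)
  (m₁,m₂)=(-1,3/2): CG² = 8/63, CG = +√(8/63)
  (m₁,m₂)=(-2,5/2): CG² = 16/63, CG = +√(16/63)
Pairs with CG² = 20/63: (2,-3/2): +√(20/63)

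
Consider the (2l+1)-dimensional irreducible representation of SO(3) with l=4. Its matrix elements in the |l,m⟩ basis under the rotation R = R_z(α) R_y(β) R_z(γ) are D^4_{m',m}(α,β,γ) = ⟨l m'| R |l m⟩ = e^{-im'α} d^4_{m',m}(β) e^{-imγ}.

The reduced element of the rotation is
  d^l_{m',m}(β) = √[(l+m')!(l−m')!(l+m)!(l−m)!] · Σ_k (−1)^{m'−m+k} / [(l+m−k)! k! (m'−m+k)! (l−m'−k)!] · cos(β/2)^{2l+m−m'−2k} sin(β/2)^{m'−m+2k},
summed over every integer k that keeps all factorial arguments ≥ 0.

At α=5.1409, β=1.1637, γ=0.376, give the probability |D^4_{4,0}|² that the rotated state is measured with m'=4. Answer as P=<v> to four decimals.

Split into d^4_{4,0}(β=1.1637) × two z-phases.
Half-angle: c=0.835447, s=0.549570. N=√(40320·1·24·24)=4819.161753
Admissible k: 0..0 (factorial args all ≥0)
  k=0: (−1)^4·4819.1618/(576)·0.8354^4·0.5496^4 = +0.371808
d^4_{4,0}(1.1637) = +0.371808
|D^4_{4,0}|² = |d^4_{4,0}(β)|² = (+0.371808)² = 0.138241 (the z-rotation phases have unit modulus)

P=0.1382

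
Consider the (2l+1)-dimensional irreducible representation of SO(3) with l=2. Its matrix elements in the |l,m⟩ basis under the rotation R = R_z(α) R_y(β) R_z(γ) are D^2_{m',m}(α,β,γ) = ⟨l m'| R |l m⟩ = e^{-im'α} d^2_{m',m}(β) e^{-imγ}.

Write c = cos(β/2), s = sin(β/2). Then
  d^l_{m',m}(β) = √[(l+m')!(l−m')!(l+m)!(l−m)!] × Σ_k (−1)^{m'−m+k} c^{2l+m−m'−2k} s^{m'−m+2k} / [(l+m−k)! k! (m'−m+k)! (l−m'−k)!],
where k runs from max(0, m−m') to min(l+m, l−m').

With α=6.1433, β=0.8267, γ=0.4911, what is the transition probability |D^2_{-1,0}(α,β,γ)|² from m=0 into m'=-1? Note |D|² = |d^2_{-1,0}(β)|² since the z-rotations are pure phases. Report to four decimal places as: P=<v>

First d^2_{-1,0}(β=0.8267), then the phase factors e^{-i(-1)α} and e^{-i(0)γ}:
Half-angle: c=0.915780, s=0.401679. N=√(1·6·2·2)=4.898979
Admissible k: 1..2 (factorial args all ≥0)
  k=1: (−1)^0·4.8990/(2)·0.9158^3·0.4017^1 = +0.755665
  k=2: (−1)^1·4.8990/(2)·0.9158^1·0.4017^3 = -0.145380
d^2_{-1,0}(0.8267) = +0.755665 -0.145380 = +0.610284
|D^2_{-1,0}|² = |d^2_{-1,0}(β)|² = (+0.610284)² = 0.372447 (the z-rotation phases have unit modulus)

P=0.3724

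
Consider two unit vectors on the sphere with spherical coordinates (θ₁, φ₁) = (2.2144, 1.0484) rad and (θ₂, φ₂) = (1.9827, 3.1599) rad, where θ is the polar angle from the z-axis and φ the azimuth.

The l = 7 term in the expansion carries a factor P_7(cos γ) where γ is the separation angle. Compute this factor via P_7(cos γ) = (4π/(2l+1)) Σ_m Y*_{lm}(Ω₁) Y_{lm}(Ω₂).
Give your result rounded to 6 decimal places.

0.251216

Expand P_7 via completeness: Σ_{m} conj(Y_{7,m}) at Ω₁ times Y_{7,m} at Ω₂ —
  [-7]  conj(Y_{7,-7})(Ω₁) = (0.051639, 0.091206) ; Y_{7,-7}(Ω₂) = (-0.269087, 0.034674) ; Δ = (-0.017058, -0.022752)
  [-6]  conj(Y_{7,-6})(Ω₁) = (-0.294176, -0.002122) ; Y_{7,-6}(Ω₂) = (-0.440845, 0.048620) ; Δ = (0.129789, -0.013367)
  [-5]  conj(Y_{7,-5})(Ω₁) = (0.223524, -0.381835) ; Y_{7,-5}(Ω₂) = (-0.255856, 0.023486) ; Δ = (-0.048222, 0.102945)
  [-4]  conj(Y_{7,-4})(Ω₁) = (0.150321, 0.263280) ; Y_{7,-4}(Ω₂) = (0.189321, -0.013889) ; Δ = (0.032116, 0.047757)
  [-3]  conj(Y_{7,-3})(Ω₁) = (0.125922, 0.000454) ; Y_{7,-3}(Ω₂) = (0.331927, -0.018248) ; Δ = (0.041805, -0.002147)
  [-2]  conj(Y_{7,-2})(Ω₁) = (-0.183036, 0.315274) ; Y_{7,-2}(Ω₂) = (-0.054802, 0.002007) ; Δ = (0.009398, -0.017645)
  [-1]  conj(Y_{7,-1})(Ω₁) = (-0.013817, -0.023998) ; Y_{7,-1}(Ω₂) = (-0.332865, 0.006095) ; Δ = (0.004745, 0.007904)
  [+0]  conj(Y_{7,0})(Ω₁) = (-0.352433, -0.000000) ; Y_{7,0}(Ω₂) = (0.014977, 0.000000) ; Δ = (-0.005278, -0.000000)
  [+1]  conj(Y_{7,1})(Ω₁) = (0.013817, -0.023998) ; Y_{7,1}(Ω₂) = (0.332865, 0.006095) ; Δ = (0.004745, -0.007904)
  [+2]  conj(Y_{7,2})(Ω₁) = (-0.183036, -0.315274) ; Y_{7,2}(Ω₂) = (-0.054802, -0.002007) ; Δ = (0.009398, 0.017645)
  [+3]  conj(Y_{7,3})(Ω₁) = (-0.125922, 0.000454) ; Y_{7,3}(Ω₂) = (-0.331927, -0.018248) ; Δ = (0.041805, 0.002147)
  [+4]  conj(Y_{7,4})(Ω₁) = (0.150321, -0.263280) ; Y_{7,4}(Ω₂) = (0.189321, 0.013889) ; Δ = (0.032116, -0.047757)
  [+5]  conj(Y_{7,5})(Ω₁) = (-0.223524, -0.381835) ; Y_{7,5}(Ω₂) = (0.255856, 0.023486) ; Δ = (-0.048222, -0.102945)
  [+6]  conj(Y_{7,6})(Ω₁) = (-0.294176, 0.002122) ; Y_{7,6}(Ω₂) = (-0.440845, -0.048620) ; Δ = (0.129789, 0.013367)
  [+7]  conj(Y_{7,7})(Ω₁) = (-0.051639, 0.091206) ; Y_{7,7}(Ω₂) = (0.269087, 0.034674) ; Δ = (-0.017058, 0.022752)
Total Σ_m = (0.299867, 0.000000). Multiply by 0.837758: (0.251216, 0.000000). P_7(cos γ) = 0.251216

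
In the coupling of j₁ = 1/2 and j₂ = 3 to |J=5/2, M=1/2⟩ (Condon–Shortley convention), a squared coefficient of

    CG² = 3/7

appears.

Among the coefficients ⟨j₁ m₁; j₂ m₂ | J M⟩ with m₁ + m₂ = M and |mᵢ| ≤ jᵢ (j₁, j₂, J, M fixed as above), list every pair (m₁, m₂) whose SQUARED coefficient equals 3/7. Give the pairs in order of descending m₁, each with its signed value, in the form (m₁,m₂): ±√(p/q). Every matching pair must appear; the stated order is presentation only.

(1/2,0): +√(3/7)

Admissible pairs with m₁+m₂ = M = 1/2: (-1/2,1), (1/2,0)
  (m₁,m₂)=(1/2,0): CG² = 3/7, CG = +√(3/7)   ← matches the target
  (m₁,m₂)=(-1/2,1): CG² = 4/7, CG = −√(4/7)
Pairs with CG² = 3/7: (1/2,0): +√(3/7)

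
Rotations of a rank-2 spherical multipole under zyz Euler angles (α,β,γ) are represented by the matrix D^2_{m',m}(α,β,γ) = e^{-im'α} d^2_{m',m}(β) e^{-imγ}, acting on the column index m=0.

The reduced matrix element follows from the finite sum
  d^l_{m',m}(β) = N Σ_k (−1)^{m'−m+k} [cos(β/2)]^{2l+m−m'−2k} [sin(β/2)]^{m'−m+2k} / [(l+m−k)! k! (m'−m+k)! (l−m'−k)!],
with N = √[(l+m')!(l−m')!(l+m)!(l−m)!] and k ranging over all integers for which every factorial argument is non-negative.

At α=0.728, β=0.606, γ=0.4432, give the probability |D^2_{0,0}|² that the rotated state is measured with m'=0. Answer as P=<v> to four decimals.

P=0.2635

First d^2_{0,0}(β=0.6060), then the phase factors e^{-i(0)α} and e^{-i(0)γ}:
Half-angle: c=0.954446, s=0.298385. N=√(2·2·2·2)=4.000000
The bounds max(0,m−m')=0 and min(l+m,l−m')=2 give 3 terms
  k=0: (−1)^0·4.0000/(4)·0.9544^4·0.2984^0 = +0.829860
  k=1: (−1)^1·4.0000/(1)·0.9544^2·0.2984^2 = -0.324426
  k=2: (−1)^2·4.0000/(4)·0.9544^0·0.2984^4 = +0.007927
d^2_{0,0}(0.6060) = +0.829860 -0.324426 +0.007927 = +0.513361
|D^2_{0,0}|² = |d^2_{0,0}(β)|² = (+0.513361)² = 0.263539 (the z-rotation phases have unit modulus)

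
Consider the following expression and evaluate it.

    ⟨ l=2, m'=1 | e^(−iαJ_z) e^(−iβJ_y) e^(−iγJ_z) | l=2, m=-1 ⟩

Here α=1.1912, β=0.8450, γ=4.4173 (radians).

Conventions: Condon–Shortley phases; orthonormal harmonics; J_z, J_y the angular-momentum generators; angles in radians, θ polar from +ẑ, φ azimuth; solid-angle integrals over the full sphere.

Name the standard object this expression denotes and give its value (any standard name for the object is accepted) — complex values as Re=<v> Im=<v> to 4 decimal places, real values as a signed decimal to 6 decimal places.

This is a Wigner D-matrix element — the rotation-matrix element ⟨l m'| R(α,β,γ) |l m⟩ in the angular-momentum basis.
First d^2_{1,-1}(β=0.8450), then the phase factors e^{-i(1)α} and e^{-i(-1)γ}:
With c≡cos(β/2)=0.912067 and s≡sin(β/2)=0.410042, N=[6·1·1·6]^{1/2}=6.000000
The bounds max(0,m−m')=0 and min(l+m,l−m')=1 give 2 terms
  k=0: (−1)^2·6.0000/(2)·0.9121^2·0.4100^2 = +0.419596
  k=1: (−1)^3·6.0000/(6)·0.9121^0·0.4100^4 = -0.028269
d^2_{1,-1}(0.8450) = +0.419596 -0.028269 = +0.391326
Phases: e^{-i·(1)·1.1912}=+0.370546-0.928814i, e^{-i·(-1)·4.4173}=-0.290825-0.956776i ⇒ D=-0.389930-0.033031i

Wigner D-matrix element, Re=-0.3899 Im=-0.0330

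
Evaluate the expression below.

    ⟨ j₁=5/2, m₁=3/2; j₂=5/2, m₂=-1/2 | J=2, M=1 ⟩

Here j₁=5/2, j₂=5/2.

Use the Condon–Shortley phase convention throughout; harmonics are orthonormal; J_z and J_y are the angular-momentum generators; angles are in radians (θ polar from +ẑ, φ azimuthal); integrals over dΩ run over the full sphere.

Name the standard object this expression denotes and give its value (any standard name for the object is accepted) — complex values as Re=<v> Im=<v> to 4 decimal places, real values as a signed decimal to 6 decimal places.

Clebsch–Gordan coefficient, −√(1/7) ≈ -0.377964

This is a Clebsch–Gordan (vector-coupling) coefficient.
j₁+j₂−J=3  J+j₁−j₂=2  J−j₁+j₂=2  j₁+j₂+J+1=8
(j₁±m₁, j₂±m₂, J±M) = (4,1,2,3,3,1)
P² = 36/7
sum k=0..1:
  [0] +1/12 = 1/12
  [1] −1/4 = -1/4
S = -1/6
C² = P²·S² = 1/7 ; C = -0.377964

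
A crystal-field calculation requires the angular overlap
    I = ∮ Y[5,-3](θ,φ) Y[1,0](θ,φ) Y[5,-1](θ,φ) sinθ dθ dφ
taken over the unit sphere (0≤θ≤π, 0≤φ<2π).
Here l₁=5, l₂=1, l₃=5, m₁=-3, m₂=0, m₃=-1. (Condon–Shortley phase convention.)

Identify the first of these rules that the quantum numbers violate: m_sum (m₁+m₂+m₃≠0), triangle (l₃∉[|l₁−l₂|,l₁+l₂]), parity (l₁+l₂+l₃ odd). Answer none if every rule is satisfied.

m_sum

m₁+m₂+m₃ = -3 + 0 − 1 = -4  ✗
triangle: |5−1|=4 ≤ l₃=5 ≤ 5+1=6
parity: l₁+l₂+l₃ = 11 is odd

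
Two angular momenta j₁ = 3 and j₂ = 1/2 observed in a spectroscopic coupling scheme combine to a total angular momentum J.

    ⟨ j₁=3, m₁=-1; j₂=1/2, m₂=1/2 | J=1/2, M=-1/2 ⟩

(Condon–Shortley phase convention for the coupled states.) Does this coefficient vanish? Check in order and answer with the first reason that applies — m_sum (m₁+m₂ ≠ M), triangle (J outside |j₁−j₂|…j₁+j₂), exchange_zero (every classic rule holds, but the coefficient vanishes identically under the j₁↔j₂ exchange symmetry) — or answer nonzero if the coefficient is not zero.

m-sum: m₁+m₂ = -1+1/2 = -1/2, M = -1/2  ✓
triangle: need |j₁−j₂| ≤ J ≤ j₁+j₂, i.e. J ∈ [5/2, 7/2]; J = 1/2 is outside ✗ ⇒ coefficient is 0

triangle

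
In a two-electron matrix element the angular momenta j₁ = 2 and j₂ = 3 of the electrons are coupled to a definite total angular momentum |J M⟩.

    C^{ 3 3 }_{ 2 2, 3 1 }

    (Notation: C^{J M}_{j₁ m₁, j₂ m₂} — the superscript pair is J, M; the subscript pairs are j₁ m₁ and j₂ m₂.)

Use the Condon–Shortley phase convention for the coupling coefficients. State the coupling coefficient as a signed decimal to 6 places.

+0.408248

√[7·2!2!4!/9! · 4!0!4!2!6!0!] = √(1536)
  +(−1)^0/∏(0,2,0,4,2,0)! = 1/96  (running 1/96)
⟨..|..⟩ = √(1536)·(1/96) = +0.408248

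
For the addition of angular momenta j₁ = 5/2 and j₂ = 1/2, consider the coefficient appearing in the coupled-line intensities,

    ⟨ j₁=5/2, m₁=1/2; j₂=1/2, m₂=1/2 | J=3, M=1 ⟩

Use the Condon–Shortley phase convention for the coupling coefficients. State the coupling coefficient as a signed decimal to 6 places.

+√(2/3) = +0.816497

j₁+j₂−J=0  J+j₁−j₂=5  J−j₁+j₂=1  j₁+j₂+J+1=7
(j₁±m₁, j₂±m₂, J±M) = (3,2,1,0,4,2)
P² = 96
sum k=0..0:
  [0] +1/12 = 1/12
S = 1/12
C² = P²·S² = 2/3 ; C = +0.816497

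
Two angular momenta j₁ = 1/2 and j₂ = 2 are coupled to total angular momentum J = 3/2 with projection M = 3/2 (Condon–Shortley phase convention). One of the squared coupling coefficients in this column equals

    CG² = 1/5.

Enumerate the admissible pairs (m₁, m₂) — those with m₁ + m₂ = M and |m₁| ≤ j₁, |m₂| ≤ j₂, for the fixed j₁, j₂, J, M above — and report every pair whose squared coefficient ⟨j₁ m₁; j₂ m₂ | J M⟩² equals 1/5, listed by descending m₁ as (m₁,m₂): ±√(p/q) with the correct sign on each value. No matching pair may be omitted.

Admissible pairs with m₁+m₂ = M = 3/2: (-1/2,2), (1/2,1)
  (m₁,m₂)=(1/2,1): CG² = 1/5, CG = +√(1/5)   ← matches the target
  (m₁,m₂)=(-1/2,2): CG² = 4/5, CG = −√(4/5)
Pairs with CG² = 1/5: (1/2,1): +√(1/5)

(1/2,1): +√(1/5)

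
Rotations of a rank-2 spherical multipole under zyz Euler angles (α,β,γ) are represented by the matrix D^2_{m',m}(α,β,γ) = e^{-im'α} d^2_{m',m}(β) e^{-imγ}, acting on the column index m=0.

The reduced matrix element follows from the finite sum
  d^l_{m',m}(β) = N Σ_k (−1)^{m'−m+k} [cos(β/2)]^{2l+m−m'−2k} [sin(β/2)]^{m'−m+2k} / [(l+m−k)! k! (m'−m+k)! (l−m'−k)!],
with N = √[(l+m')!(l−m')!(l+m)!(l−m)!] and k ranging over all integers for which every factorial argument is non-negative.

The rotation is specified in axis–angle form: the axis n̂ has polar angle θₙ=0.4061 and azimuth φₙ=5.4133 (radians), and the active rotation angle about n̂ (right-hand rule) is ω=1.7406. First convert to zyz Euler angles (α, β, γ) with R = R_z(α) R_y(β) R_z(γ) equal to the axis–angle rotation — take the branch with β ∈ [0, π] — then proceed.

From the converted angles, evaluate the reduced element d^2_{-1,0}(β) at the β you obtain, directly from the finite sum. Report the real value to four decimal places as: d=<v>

Axis–angle → zyz. n̂ = (sinθₙcosφₙ, sinθₙsinφₙ, cosθₙ) = (+0.254760, -0.301903, +0.918668), ω = 1.7406.
R = I cosω + sinω [n̂]ₓ + (1−cosω) n̂n̂ᵀ gives
  R = [-0.093118, -0.995366, -0.023971; +0.815546, -0.062441, -0.575314; +0.571152, -0.073122, +0.817581]
β = atan2(√(R₁₃²+R₂₃²), R₃₃) = 0.613599; α = atan2(R₂₃, R₁₃) mod 2π = 4.670747; γ = atan2(R₃₂, −R₃₁) mod 2π = 3.268925
d^2_{-1,0}(β=0.6136) via the finite sum:
Half-angle: c=0.953305, s=0.302009. N=√(1·6·2·2)=4.898979
k∈{1,2} keeps every argument non-negative
  k=1: (−1)^0·4.8990/(2)·0.9533^3·0.3020^1 = +0.640901
  k=2: (−1)^1·4.8990/(2)·0.9533^1·0.3020^3 = -0.064323
d^2_{-1,0}(0.6136) = +0.640901 -0.064323 = +0.576578

d=0.5766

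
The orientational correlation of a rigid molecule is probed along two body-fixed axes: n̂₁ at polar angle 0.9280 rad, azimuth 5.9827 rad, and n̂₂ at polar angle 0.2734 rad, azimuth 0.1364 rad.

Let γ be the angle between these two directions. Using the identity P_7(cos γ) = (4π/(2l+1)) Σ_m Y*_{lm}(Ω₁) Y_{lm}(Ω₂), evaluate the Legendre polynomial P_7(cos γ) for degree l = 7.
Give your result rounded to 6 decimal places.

-0.129632

Addition theorem: P_7(cos γ) = (4π/15) Σ_m Y*_{lm}(Ω₁) Y_{lm}(Ω₂), m = −7…7:
  m=-7: Y*=-0.05345 - 0.09068j  Y=0.00003 - 0.00004j  product -0.00001 - 0.00000j
  m=-6: Y*=-0.06785 - 0.28703j  Y=0.00048 - 0.00051j  product -0.00018 - 0.00010j
  m=-5: Y*=0.03024 - 0.44154j  Y=0.00452 - 0.00367j  product -0.00148 - 0.00211j
  m=-4: Y*=0.10880 - 0.28146j  Y=0.02906 - 0.01764j  product -0.00180 - 0.01010j
  m=-3: Y*=-0.07928 + 0.10020j  Y=0.12931 - 0.05608j  product -0.00463 + 0.01740j
  m=-2: Y*=-0.30045 + 0.20597j  Y=0.38001 - 0.10632j  product -0.09227 + 0.11021j
  m=-1: Y*=-0.02440 + 0.00756j  Y=0.62448 - 0.08571j  product -0.01459 + 0.00681j
  m=+0: Y*=0.35259 + 0.00000j  Y=0.21326 + 0.00000j  product 0.07520 + 0.00000j
  m=+1: Y*=0.02440 + 0.00756j  Y=-0.62448 - 0.08571j  product -0.01459 - 0.00681j
  m=+2: Y*=-0.30045 - 0.20597j  Y=0.38001 + 0.10632j  product -0.09227 - 0.11021j
  m=+3: Y*=0.07928 + 0.10020j  Y=-0.12931 - 0.05608j  product -0.00463 - 0.01740j
  m=+4: Y*=0.10880 + 0.28146j  Y=0.02906 + 0.01764j  product -0.00180 + 0.01010j
  m=+5: Y*=-0.03024 - 0.44154j  Y=-0.00452 - 0.00367j  product -0.00148 + 0.00211j
  m=+6: Y*=-0.06785 + 0.28703j  Y=0.00048 + 0.00051j  product -0.00018 + 0.00010j
  m=+7: Y*=0.05345 - 0.09068j  Y=-0.00003 - 0.00004j  product -0.00001 + 0.00000j
Total Σ_m = -0.15474 + 0.00000j. Multiply by 0.837758: -0.12963 + 0.00000j. P_7(cos γ) = -0.129632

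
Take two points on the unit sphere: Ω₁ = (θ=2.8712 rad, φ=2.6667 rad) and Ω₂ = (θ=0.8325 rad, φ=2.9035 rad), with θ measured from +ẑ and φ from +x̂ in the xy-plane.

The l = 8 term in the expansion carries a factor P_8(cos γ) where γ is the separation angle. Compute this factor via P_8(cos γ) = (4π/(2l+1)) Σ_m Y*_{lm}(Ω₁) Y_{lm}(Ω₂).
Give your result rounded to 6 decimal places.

-0.181145

Summing Y*_{l m}(θ₁,φ₁)·Y_{l m}(θ₂,φ₂) over m ∈ [−8, 8]; prefactor 4π/(2·8+1) = 0.739198:
  m=-8: (-0.000011+0.000008i) × (-0.015128+0.043605i) = -0.000000-0.000001i  (running Σ = -0.000000-0.000001i)
  m=-7: (-0.000190+0.000035i) × (+0.016078-0.167228i) = +0.000003+0.000032i  (running Σ = +0.000003+0.000032i)
  m=-6: (-0.001693-0.000509i) × (+0.050615+0.353440i) = +0.000094-0.000624i  (running Σ = +0.000097-0.000592i)
  m=-5: (-0.008384-0.008083i) × (-0.170623-0.426771i) = -0.002019+0.004957i  (running Σ = -0.001922+0.004365i)
  m=-4: (-0.018299-0.053639i) × (+0.150217+0.211117i) = +0.008575-0.011921i  (running Σ = +0.006653-0.007556i)
  m=-3: (+0.029168-0.198197i) × (+0.139302+0.120774i) = +0.028000-0.024086i  (running Σ = +0.034653-0.031643i)
  m=-2: (+0.279145-0.390174i) × (-0.329684-0.170042i) = -0.158376+0.081168i  (running Σ = -0.123722+0.049525i)
  m=-1: (+0.562920-0.289417i) × (-0.017142-0.004160i) = -0.010854+0.002619i  (running Σ = -0.134576+0.052145i)
  m=0: (+0.065205-0.000000i) × (+0.369548+0.000000i) = +0.024096+0.000000i  (running Σ = -0.110480+0.052145i)
  m=1: (-0.562920-0.289417i) × (+0.017142-0.004160i) = -0.010854-0.002619i  (running Σ = -0.121333+0.049525i)
  m=2: (+0.279145+0.390174i) × (-0.329684+0.170042i) = -0.158376-0.081168i  (running Σ = -0.279709-0.031643i)
  m=3: (-0.029168-0.198197i) × (-0.139302+0.120774i) = +0.028000+0.024086i  (running Σ = -0.251709-0.007556i)
  m=4: (-0.018299+0.053639i) × (+0.150217-0.211117i) = +0.008575+0.011921i  (running Σ = -0.243134+0.004365i)
  m=5: (+0.008384-0.008083i) × (+0.170623-0.426771i) = -0.002019-0.004957i  (running Σ = -0.245153-0.000592i)
  m=6: (-0.001693+0.000509i) × (+0.050615-0.353440i) = +0.000094+0.000624i  (running Σ = -0.245058+0.000032i)
  m=7: (+0.000190+0.000035i) × (-0.016078-0.167228i) = +0.000003-0.000032i  (running Σ = -0.245055-0.000001i)
  m=8: (-0.000011-0.000008i) × (-0.015128-0.043605i) = -0.000000+0.000001i  (running Σ = -0.245056-0.000000i)
Σ over m = -0.245056-0.000000i; ×(4π/17) → -0.181145-0.000000i. Real part: -0.181145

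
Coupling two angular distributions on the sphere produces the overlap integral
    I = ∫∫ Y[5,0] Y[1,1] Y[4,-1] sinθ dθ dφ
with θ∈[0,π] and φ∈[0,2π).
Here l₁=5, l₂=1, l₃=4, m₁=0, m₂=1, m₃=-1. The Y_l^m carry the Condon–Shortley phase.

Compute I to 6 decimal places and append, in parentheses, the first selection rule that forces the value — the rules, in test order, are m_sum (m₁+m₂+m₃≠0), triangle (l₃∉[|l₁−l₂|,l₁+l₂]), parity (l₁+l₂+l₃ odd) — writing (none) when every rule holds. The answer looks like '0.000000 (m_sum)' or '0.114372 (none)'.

0.155288 (none)

m-sum 0 ✓  L=10 even ✓  4≤4≤6 ✓
Π(2lᵢ+1) = 11×3×9 = 297
triangle coeff Δ(5,1,4) = 1/495
Σ_t [1,1]: t=1:−1/576 = -1/576
(3j)²=5/99 [(5 1 4; 0 0 0)], sign=-1
Σ_t [2,2]: t=2:+1/1440 = 1/1440
(3j)²=2/99 [(5 1 4; 0 1 -1)], sign=-1
⇒ 4πI² = 10/33
I = (+1)√(10/33/(4π)) = 0.15528807
No selection rule forces the value: the integral is nonzero (none).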